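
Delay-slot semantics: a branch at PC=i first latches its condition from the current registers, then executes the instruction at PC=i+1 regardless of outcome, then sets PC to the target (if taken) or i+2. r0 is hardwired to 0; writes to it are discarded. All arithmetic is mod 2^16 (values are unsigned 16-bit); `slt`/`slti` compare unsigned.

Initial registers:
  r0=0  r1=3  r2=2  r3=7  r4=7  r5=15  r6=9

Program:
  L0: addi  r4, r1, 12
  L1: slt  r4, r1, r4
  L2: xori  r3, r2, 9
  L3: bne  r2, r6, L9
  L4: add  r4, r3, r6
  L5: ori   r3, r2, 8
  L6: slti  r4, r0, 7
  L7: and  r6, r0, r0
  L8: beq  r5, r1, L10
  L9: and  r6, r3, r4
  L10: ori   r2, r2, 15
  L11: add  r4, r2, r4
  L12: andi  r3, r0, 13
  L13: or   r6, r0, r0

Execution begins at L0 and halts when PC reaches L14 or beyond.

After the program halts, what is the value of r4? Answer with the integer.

35

PC=0  addi  r4, r1, 12       | r0=0 r1=3 r2=2 r3=7 r4=15 r5=15 r6=9
PC=1  slt  r4, r1, r4        | r0=0 r1=3 r2=2 r3=7 r4=1 r5=15 r6=9
PC=2  xori  r3, r2, 9        | r0=0 r1=3 r2=2 r3=11 r4=1 r5=15 r6=9
PC=3  bne  r2, r6, L9        | r0=0 r1=3 r2=2 r3=11 r4=1 r5=15 r6=9  [TAKEN]
PC=4  add  r4, r3, r6        | r0=0 r1=3 r2=2 r3=11 r4=20 r5=15 r6=9
PC=9  and  r6, r3, r4        | r0=0 r1=3 r2=2 r3=11 r4=20 r5=15 r6=0
PC=10 ori   r2, r2, 15       | r0=0 r1=3 r2=15 r3=11 r4=20 r5=15 r6=0
PC=11 add  r4, r2, r4        | r0=0 r1=3 r2=15 r3=11 r4=35 r5=15 r6=0
PC=12 andi  r3, r0, 13       | r0=0 r1=3 r2=15 r3=0 r4=35 r5=15 r6=0
PC=13 or   r6, r0, r0        | r0=0 r1=3 r2=15 r3=0 r4=35 r5=15 r6=0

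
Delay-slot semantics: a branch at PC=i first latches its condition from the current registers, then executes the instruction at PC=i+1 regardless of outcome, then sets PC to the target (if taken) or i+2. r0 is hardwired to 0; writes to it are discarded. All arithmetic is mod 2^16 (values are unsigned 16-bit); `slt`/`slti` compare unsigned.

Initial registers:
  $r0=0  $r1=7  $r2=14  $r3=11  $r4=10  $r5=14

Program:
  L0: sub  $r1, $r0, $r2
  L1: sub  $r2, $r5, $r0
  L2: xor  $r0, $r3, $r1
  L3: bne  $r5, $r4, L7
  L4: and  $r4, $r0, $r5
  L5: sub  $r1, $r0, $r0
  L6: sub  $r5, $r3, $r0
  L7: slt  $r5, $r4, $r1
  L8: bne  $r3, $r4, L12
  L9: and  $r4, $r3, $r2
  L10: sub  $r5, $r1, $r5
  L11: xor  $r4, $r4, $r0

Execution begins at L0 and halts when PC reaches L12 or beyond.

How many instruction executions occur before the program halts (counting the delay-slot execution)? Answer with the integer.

8

  step pc=0: sub  $r1, $r0, $r2  regs=(0,65522,14,11,10,14)
  step pc=1: sub  $r2, $r5, $r0  regs=(0,65522,14,11,10,14)
  step pc=2: xor  $r0, $r3, $r1  regs=(0,65522,14,11,10,14)
  step pc=3: bne  $r5, $r4, L7  cond=T  regs=(0,65522,14,11,10,14)
  step pc=4: and  $r4, $r0, $r5  regs=(0,65522,14,11,0,14)
  step pc=7: slt  $r5, $r4, $r1  regs=(0,65522,14,11,0,1)
  step pc=8: bne  $r3, $r4, L12  cond=T  regs=(0,65522,14,11,0,1)
  step pc=9: and  $r4, $r3, $r2  regs=(0,65522,14,11,10,1)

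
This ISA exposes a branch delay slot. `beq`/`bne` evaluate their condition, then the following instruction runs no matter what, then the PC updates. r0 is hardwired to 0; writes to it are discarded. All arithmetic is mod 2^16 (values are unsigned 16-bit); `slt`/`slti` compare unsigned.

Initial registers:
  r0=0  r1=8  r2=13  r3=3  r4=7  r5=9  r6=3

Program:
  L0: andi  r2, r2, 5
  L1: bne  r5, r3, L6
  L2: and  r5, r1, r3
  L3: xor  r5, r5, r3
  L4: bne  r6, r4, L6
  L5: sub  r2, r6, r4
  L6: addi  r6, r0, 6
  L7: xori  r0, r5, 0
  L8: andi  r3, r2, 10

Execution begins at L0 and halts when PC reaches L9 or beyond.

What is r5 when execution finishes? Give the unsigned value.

[0] andi  r2, r2, 5  →  {r0:0, r1:8, r2:5, r3:3, r4:7, r5:9, r6:3}
[1] bne  r5, r3, L6  →  {r0:0, r1:8, r2:5, r3:3, r4:7, r5:9, r6:3}  ⟨branch taken⟩
[2] and  r5, r1, r3  →  {r0:0, r1:8, r2:5, r3:3, r4:7, r5:0, r6:3}
[6] addi  r6, r0, 6  →  {r0:0, r1:8, r2:5, r3:3, r4:7, r5:0, r6:6}
[7] xori  r0, r5, 0  →  {r0:0, r1:8, r2:5, r3:3, r4:7, r5:0, r6:6}
[8] andi  r3, r2, 10  →  {r0:0, r1:8, r2:5, r3:0, r4:7, r5:0, r6:6}

0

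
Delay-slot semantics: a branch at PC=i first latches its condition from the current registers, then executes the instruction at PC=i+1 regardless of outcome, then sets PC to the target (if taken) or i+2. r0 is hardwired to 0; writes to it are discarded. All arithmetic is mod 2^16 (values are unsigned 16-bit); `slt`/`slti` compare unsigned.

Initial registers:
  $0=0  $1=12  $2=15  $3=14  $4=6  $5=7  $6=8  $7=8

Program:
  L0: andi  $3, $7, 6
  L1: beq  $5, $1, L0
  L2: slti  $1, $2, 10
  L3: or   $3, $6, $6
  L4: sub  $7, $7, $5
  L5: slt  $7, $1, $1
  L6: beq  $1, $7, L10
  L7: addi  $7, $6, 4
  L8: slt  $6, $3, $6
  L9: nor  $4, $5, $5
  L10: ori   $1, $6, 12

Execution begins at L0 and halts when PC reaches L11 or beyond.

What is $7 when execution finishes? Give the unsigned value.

#0 andi  $3, $7, 6 ; 0/12/15/0/6/7/8/8
#1 beq  $5, $1, L0 ; 0/12/15/0/6/7/8/8 ; →fallthru
#2 slti  $1, $2, 10 ; 0/0/15/0/6/7/8/8
#3 or   $3, $6, $6 ; 0/0/15/8/6/7/8/8
#4 sub  $7, $7, $5 ; 0/0/15/8/6/7/8/1
#5 slt  $7, $1, $1 ; 0/0/15/8/6/7/8/0
#6 beq  $1, $7, L10 ; 0/0/15/8/6/7/8/0 ; →target
#7 addi  $7, $6, 4 ; 0/0/15/8/6/7/8/12
#10 ori   $1, $6, 12 ; 0/12/15/8/6/7/8/12

12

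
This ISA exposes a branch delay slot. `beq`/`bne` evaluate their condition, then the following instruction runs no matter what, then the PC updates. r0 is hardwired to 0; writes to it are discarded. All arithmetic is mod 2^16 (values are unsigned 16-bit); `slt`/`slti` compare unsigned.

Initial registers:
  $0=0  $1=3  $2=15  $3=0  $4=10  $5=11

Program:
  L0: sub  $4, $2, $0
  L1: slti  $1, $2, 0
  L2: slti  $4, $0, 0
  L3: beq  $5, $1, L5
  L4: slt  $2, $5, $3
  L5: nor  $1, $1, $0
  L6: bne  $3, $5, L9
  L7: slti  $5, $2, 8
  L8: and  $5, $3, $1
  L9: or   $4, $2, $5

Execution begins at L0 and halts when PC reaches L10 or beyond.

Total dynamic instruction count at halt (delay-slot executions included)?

#0 sub  $4, $2, $0 ; 0/3/15/0/15/11
#1 slti  $1, $2, 0 ; 0/0/15/0/15/11
#2 slti  $4, $0, 0 ; 0/0/15/0/0/11
#3 beq  $5, $1, L5 ; 0/0/15/0/0/11 ; →fallthru
#4 slt  $2, $5, $3 ; 0/0/0/0/0/11
#5 nor  $1, $1, $0 ; 0/65535/0/0/0/11
#6 bne  $3, $5, L9 ; 0/65535/0/0/0/11 ; →target
#7 slti  $5, $2, 8 ; 0/65535/0/0/0/1
#9 or   $4, $2, $5 ; 0/65535/0/0/1/1

9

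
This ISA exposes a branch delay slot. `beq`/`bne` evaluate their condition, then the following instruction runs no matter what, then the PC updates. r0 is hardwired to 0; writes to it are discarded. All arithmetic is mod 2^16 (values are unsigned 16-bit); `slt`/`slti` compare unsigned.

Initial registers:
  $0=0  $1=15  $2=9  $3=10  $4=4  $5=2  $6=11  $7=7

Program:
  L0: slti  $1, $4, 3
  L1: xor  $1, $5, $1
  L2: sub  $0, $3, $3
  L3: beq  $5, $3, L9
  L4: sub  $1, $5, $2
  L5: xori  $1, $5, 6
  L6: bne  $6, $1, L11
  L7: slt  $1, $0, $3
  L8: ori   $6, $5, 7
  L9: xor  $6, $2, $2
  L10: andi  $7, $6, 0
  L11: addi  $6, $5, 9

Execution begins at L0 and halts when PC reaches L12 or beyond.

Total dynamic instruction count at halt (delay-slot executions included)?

9

#0 slti  $1, $4, 3 ; 0/0/9/10/4/2/11/7
#1 xor  $1, $5, $1 ; 0/2/9/10/4/2/11/7
#2 sub  $0, $3, $3 ; 0/2/9/10/4/2/11/7
#3 beq  $5, $3, L9 ; 0/2/9/10/4/2/11/7 ; →fallthru
#4 sub  $1, $5, $2 ; 0/65529/9/10/4/2/11/7
#5 xori  $1, $5, 6 ; 0/4/9/10/4/2/11/7
#6 bne  $6, $1, L11 ; 0/4/9/10/4/2/11/7 ; →target
#7 slt  $1, $0, $3 ; 0/1/9/10/4/2/11/7
#11 addi  $6, $5, 9 ; 0/1/9/10/4/2/11/7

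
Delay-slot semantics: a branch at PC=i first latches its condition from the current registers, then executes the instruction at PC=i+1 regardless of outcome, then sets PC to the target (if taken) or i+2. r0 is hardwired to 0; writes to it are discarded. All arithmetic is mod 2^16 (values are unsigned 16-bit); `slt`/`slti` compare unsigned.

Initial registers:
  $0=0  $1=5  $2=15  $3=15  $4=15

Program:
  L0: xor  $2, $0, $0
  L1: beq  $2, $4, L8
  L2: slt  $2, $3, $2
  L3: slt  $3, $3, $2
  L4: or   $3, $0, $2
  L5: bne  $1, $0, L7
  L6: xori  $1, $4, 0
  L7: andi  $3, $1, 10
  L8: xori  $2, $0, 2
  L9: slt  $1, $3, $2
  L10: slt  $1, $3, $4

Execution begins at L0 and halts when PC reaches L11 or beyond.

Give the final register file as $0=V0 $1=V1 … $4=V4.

$0=0 $1=1 $2=2 $3=10 $4=15

  step pc=0: xor  $2, $0, $0  regs=(0,5,0,15,15)
  step pc=1: beq  $2, $4, L8  cond=F  regs=(0,5,0,15,15)
  step pc=2: slt  $2, $3, $2  regs=(0,5,0,15,15)
  step pc=3: slt  $3, $3, $2  regs=(0,5,0,0,15)
  step pc=4: or   $3, $0, $2  regs=(0,5,0,0,15)
  step pc=5: bne  $1, $0, L7  cond=T  regs=(0,5,0,0,15)
  step pc=6: xori  $1, $4, 0  regs=(0,15,0,0,15)
  step pc=7: andi  $3, $1, 10  regs=(0,15,0,10,15)
  step pc=8: xori  $2, $0, 2  regs=(0,15,2,10,15)
  step pc=9: slt  $1, $3, $2  regs=(0,0,2,10,15)
  step pc=10: slt  $1, $3, $4  regs=(0,1,2,10,15)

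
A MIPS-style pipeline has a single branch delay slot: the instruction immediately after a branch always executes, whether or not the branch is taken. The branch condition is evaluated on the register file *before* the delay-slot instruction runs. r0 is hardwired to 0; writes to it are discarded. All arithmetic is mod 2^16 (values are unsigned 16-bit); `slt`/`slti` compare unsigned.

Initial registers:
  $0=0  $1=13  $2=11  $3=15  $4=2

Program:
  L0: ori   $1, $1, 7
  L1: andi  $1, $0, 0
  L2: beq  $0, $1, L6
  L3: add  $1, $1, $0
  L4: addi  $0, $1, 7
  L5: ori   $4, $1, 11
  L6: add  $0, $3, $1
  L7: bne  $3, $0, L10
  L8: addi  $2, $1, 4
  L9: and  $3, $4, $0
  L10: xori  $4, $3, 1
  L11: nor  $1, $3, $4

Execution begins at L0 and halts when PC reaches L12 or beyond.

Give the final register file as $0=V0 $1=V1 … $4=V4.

$0=0 $1=65520 $2=4 $3=15 $4=14

[0] ori   $1, $1, 7  →  {$0:0, $1:15, $2:11, $3:15, $4:2}
[1] andi  $1, $0, 0  →  {$0:0, $1:0, $2:11, $3:15, $4:2}
[2] beq  $0, $1, L6  →  {$0:0, $1:0, $2:11, $3:15, $4:2}  ⟨branch taken⟩
[3] add  $1, $1, $0  →  {$0:0, $1:0, $2:11, $3:15, $4:2}
[6] add  $0, $3, $1  →  {$0:0, $1:0, $2:11, $3:15, $4:2}
[7] bne  $3, $0, L10  →  {$0:0, $1:0, $2:11, $3:15, $4:2}  ⟨branch taken⟩
[8] addi  $2, $1, 4  →  {$0:0, $1:0, $2:4, $3:15, $4:2}
[10] xori  $4, $3, 1  →  {$0:0, $1:0, $2:4, $3:15, $4:14}
[11] nor  $1, $3, $4  →  {$0:0, $1:65520, $2:4, $3:15, $4:14}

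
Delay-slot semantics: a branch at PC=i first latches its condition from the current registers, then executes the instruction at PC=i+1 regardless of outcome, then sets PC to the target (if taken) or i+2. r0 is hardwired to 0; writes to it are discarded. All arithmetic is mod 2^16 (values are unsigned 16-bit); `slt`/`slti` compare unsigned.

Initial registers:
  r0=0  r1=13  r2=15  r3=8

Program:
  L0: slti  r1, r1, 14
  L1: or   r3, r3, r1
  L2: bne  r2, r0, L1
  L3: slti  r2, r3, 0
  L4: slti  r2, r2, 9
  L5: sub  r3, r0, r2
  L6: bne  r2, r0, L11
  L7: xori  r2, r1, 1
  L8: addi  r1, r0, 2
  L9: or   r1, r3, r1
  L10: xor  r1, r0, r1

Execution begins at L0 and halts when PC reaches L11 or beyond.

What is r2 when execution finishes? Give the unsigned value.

PC=0  slti  r1, r1, 14       | r0=0 r1=1 r2=15 r3=8
PC=1  or   r3, r3, r1        | r0=0 r1=1 r2=15 r3=9
PC=2  bne  r2, r0, L1        | r0=0 r1=1 r2=15 r3=9  [TAKEN]
PC=3  slti  r2, r3, 0        | r0=0 r1=1 r2=0 r3=9
PC=1  or   r3, r3, r1        | r0=0 r1=1 r2=0 r3=9
PC=2  bne  r2, r0, L1        | r0=0 r1=1 r2=0 r3=9  [not taken]
PC=3  slti  r2, r3, 0        | r0=0 r1=1 r2=0 r3=9
PC=4  slti  r2, r2, 9        | r0=0 r1=1 r2=1 r3=9
PC=5  sub  r3, r0, r2        | r0=0 r1=1 r2=1 r3=65535
PC=6  bne  r2, r0, L11       | r0=0 r1=1 r2=1 r3=65535  [TAKEN]
PC=7  xori  r2, r1, 1        | r0=0 r1=1 r2=0 r3=65535

0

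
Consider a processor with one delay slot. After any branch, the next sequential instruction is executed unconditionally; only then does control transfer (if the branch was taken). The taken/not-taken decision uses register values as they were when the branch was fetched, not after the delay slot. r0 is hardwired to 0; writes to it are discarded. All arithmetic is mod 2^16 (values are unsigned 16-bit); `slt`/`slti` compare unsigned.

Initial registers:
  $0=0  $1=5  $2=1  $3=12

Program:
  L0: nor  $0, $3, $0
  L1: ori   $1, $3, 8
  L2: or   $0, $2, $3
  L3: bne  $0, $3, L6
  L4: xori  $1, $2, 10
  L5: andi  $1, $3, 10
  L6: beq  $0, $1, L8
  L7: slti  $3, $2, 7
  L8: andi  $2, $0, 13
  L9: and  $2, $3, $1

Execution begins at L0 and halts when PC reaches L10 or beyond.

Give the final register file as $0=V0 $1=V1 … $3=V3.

$0=0 $1=11 $2=1 $3=1

#0 nor  $0, $3, $0 ; 0/5/1/12
#1 ori   $1, $3, 8 ; 0/12/1/12
#2 or   $0, $2, $3 ; 0/12/1/12
#3 bne  $0, $3, L6 ; 0/12/1/12 ; →target
#4 xori  $1, $2, 10 ; 0/11/1/12
#6 beq  $0, $1, L8 ; 0/11/1/12 ; →fallthru
#7 slti  $3, $2, 7 ; 0/11/1/1
#8 andi  $2, $0, 13 ; 0/11/0/1
#9 and  $2, $3, $1 ; 0/11/1/1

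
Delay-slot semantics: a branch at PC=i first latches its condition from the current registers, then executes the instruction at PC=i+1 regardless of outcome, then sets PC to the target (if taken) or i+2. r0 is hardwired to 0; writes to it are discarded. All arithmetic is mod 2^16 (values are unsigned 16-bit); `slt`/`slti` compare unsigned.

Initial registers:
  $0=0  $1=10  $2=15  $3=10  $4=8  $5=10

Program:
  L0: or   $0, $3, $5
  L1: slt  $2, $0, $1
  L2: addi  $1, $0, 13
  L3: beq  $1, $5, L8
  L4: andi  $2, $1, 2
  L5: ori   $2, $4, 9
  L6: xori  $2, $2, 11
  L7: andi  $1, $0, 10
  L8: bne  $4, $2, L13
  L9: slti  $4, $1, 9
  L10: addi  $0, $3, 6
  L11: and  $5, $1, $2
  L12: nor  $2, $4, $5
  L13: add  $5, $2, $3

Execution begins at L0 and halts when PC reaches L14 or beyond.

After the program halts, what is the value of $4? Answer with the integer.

#0 or   $0, $3, $5 ; 0/10/15/10/8/10
#1 slt  $2, $0, $1 ; 0/10/1/10/8/10
#2 addi  $1, $0, 13 ; 0/13/1/10/8/10
#3 beq  $1, $5, L8 ; 0/13/1/10/8/10 ; →fallthru
#4 andi  $2, $1, 2 ; 0/13/0/10/8/10
#5 ori   $2, $4, 9 ; 0/13/9/10/8/10
#6 xori  $2, $2, 11 ; 0/13/2/10/8/10
#7 andi  $1, $0, 10 ; 0/0/2/10/8/10
#8 bne  $4, $2, L13 ; 0/0/2/10/8/10 ; →target
#9 slti  $4, $1, 9 ; 0/0/2/10/1/10
#13 add  $5, $2, $3 ; 0/0/2/10/1/12

1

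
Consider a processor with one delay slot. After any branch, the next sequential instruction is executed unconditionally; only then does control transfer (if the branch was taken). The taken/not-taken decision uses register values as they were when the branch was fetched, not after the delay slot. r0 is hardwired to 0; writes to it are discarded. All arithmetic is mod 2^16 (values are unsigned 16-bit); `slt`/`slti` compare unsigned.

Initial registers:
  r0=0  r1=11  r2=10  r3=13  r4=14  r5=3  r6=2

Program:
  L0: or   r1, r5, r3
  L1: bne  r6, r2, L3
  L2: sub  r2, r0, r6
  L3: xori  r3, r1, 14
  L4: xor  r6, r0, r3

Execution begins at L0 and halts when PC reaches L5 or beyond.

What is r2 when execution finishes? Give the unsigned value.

65534

  step pc=0: or   r1, r5, r3  regs=(0,15,10,13,14,3,2)
  step pc=1: bne  r6, r2, L3  cond=T  regs=(0,15,10,13,14,3,2)
  step pc=2: sub  r2, r0, r6  regs=(0,15,65534,13,14,3,2)
  step pc=3: xori  r3, r1, 14  regs=(0,15,65534,1,14,3,2)
  step pc=4: xor  r6, r0, r3  regs=(0,15,65534,1,14,3,1)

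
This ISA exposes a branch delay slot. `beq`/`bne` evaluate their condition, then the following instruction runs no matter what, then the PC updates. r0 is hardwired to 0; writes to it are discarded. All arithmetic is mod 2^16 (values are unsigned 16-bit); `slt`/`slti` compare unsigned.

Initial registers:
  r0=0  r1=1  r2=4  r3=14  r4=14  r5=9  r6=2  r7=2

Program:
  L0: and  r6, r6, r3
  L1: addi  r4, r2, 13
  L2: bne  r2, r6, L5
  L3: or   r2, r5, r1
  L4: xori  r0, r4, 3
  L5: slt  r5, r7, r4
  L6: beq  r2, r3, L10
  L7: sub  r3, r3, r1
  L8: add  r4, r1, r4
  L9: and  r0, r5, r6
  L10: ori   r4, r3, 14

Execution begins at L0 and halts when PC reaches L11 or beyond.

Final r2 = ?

  step pc=0: and  r6, r6, r3  regs=(0,1,4,14,14,9,2,2)
  step pc=1: addi  r4, r2, 13  regs=(0,1,4,14,17,9,2,2)
  step pc=2: bne  r2, r6, L5  cond=T  regs=(0,1,4,14,17,9,2,2)
  step pc=3: or   r2, r5, r1  regs=(0,1,9,14,17,9,2,2)
  step pc=5: slt  r5, r7, r4  regs=(0,1,9,14,17,1,2,2)
  step pc=6: beq  r2, r3, L10  cond=F  regs=(0,1,9,14,17,1,2,2)
  step pc=7: sub  r3, r3, r1  regs=(0,1,9,13,17,1,2,2)
  step pc=8: add  r4, r1, r4  regs=(0,1,9,13,18,1,2,2)
  step pc=9: and  r0, r5, r6  regs=(0,1,9,13,18,1,2,2)
  step pc=10: ori   r4, r3, 14  regs=(0,1,9,13,15,1,2,2)

9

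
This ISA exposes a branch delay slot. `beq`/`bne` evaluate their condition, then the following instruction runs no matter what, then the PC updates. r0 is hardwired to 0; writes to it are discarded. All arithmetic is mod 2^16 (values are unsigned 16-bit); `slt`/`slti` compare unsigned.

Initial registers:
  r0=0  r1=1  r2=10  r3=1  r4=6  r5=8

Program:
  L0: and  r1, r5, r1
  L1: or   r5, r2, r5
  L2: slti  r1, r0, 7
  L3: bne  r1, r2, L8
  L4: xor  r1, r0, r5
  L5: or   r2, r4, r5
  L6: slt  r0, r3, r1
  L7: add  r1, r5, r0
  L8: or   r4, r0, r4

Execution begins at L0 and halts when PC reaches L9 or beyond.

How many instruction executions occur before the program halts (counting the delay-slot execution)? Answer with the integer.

[0] and  r1, r5, r1  →  {r0:0, r1:0, r2:10, r3:1, r4:6, r5:8}
[1] or   r5, r2, r5  →  {r0:0, r1:0, r2:10, r3:1, r4:6, r5:10}
[2] slti  r1, r0, 7  →  {r0:0, r1:1, r2:10, r3:1, r4:6, r5:10}
[3] bne  r1, r2, L8  →  {r0:0, r1:1, r2:10, r3:1, r4:6, r5:10}  ⟨branch taken⟩
[4] xor  r1, r0, r5  →  {r0:0, r1:10, r2:10, r3:1, r4:6, r5:10}
[8] or   r4, r0, r4  →  {r0:0, r1:10, r2:10, r3:1, r4:6, r5:10}

6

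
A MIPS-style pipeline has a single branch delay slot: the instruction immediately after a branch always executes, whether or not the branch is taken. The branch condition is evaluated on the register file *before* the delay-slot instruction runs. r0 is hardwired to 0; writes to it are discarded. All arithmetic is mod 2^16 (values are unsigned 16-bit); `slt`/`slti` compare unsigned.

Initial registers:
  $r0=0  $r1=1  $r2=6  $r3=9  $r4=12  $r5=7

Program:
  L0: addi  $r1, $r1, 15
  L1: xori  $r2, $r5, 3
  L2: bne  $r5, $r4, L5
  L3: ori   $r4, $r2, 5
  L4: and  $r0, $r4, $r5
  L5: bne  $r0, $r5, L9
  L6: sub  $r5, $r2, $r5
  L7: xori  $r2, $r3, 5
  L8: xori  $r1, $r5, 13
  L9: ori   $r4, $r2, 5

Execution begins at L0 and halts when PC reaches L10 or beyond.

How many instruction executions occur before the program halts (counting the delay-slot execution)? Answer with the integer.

  step pc=0: addi  $r1, $r1, 15  regs=(0,16,6,9,12,7)
  step pc=1: xori  $r2, $r5, 3  regs=(0,16,4,9,12,7)
  step pc=2: bne  $r5, $r4, L5  cond=T  regs=(0,16,4,9,12,7)
  step pc=3: ori   $r4, $r2, 5  regs=(0,16,4,9,5,7)
  step pc=5: bne  $r0, $r5, L9  cond=T  regs=(0,16,4,9,5,7)
  step pc=6: sub  $r5, $r2, $r5  regs=(0,16,4,9,5,65533)
  step pc=9: ori   $r4, $r2, 5  regs=(0,16,4,9,5,65533)

7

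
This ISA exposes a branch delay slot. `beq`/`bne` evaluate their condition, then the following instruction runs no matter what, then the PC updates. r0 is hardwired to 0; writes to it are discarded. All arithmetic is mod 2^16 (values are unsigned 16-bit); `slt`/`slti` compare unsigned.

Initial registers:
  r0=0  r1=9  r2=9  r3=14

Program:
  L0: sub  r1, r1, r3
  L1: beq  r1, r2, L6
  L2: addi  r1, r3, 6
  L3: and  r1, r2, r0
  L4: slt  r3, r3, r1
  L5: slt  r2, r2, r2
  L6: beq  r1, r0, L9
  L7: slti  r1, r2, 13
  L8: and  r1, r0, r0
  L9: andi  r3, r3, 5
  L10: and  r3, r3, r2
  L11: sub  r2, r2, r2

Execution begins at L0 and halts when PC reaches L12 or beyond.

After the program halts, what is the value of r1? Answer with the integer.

1

  step pc=0: sub  r1, r1, r3  regs=(0,65531,9,14)
  step pc=1: beq  r1, r2, L6  cond=F  regs=(0,65531,9,14)
  step pc=2: addi  r1, r3, 6  regs=(0,20,9,14)
  step pc=3: and  r1, r2, r0  regs=(0,0,9,14)
  step pc=4: slt  r3, r3, r1  regs=(0,0,9,0)
  step pc=5: slt  r2, r2, r2  regs=(0,0,0,0)
  step pc=6: beq  r1, r0, L9  cond=T  regs=(0,0,0,0)
  step pc=7: slti  r1, r2, 13  regs=(0,1,0,0)
  step pc=9: andi  r3, r3, 5  regs=(0,1,0,0)
  step pc=10: and  r3, r3, r2  regs=(0,1,0,0)
  step pc=11: sub  r2, r2, r2  regs=(0,1,0,0)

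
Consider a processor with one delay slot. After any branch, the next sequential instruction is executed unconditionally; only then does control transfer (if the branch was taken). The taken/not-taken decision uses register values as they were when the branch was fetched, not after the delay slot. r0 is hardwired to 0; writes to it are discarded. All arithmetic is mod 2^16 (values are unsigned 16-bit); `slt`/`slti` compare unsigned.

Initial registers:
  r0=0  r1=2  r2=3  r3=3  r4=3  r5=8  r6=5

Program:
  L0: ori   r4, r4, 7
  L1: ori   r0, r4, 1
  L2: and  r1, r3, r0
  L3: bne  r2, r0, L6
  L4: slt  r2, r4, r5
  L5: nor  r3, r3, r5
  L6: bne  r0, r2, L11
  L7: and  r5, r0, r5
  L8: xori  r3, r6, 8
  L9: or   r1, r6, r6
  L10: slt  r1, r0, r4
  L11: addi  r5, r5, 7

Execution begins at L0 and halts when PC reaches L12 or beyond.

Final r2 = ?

PC=0  ori   r4, r4, 7        | r0=0 r1=2 r2=3 r3=3 r4=7 r5=8 r6=5
PC=1  ori   r0, r4, 1        | r0=0 r1=2 r2=3 r3=3 r4=7 r5=8 r6=5
PC=2  and  r1, r3, r0        | r0=0 r1=0 r2=3 r3=3 r4=7 r5=8 r6=5
PC=3  bne  r2, r0, L6        | r0=0 r1=0 r2=3 r3=3 r4=7 r5=8 r6=5  [TAKEN]
PC=4  slt  r2, r4, r5        | r0=0 r1=0 r2=1 r3=3 r4=7 r5=8 r6=5
PC=6  bne  r0, r2, L11       | r0=0 r1=0 r2=1 r3=3 r4=7 r5=8 r6=5  [TAKEN]
PC=7  and  r5, r0, r5        | r0=0 r1=0 r2=1 r3=3 r4=7 r5=0 r6=5
PC=11 addi  r5, r5, 7        | r0=0 r1=0 r2=1 r3=3 r4=7 r5=7 r6=5

1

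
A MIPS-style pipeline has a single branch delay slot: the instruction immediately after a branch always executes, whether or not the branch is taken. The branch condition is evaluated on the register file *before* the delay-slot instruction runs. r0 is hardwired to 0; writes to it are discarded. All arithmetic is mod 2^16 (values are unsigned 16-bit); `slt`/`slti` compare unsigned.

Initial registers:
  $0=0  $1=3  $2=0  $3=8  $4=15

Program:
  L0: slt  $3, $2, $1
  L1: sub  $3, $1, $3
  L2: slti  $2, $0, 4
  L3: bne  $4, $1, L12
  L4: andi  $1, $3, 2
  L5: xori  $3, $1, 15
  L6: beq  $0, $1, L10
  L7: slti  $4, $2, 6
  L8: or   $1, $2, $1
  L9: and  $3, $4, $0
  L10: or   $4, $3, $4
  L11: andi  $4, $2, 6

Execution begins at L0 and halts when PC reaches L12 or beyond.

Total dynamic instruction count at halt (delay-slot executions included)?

5

  step pc=0: slt  $3, $2, $1  regs=(0,3,0,1,15)
  step pc=1: sub  $3, $1, $3  regs=(0,3,0,2,15)
  step pc=2: slti  $2, $0, 4  regs=(0,3,1,2,15)
  step pc=3: bne  $4, $1, L12  cond=T  regs=(0,3,1,2,15)
  step pc=4: andi  $1, $3, 2  regs=(0,2,1,2,15)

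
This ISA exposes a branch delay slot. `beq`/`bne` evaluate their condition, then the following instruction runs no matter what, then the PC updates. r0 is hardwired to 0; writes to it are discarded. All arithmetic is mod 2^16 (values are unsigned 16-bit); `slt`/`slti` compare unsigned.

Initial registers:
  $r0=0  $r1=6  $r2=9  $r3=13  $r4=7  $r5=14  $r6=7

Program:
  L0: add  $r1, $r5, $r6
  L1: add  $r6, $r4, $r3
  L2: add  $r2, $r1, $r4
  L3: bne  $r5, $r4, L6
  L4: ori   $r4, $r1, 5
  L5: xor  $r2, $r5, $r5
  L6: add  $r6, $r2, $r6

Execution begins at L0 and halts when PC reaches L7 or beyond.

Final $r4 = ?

21

PC=0  add  $r1, $r5, $r6     | $r0=0 $r1=21 $r2=9 $r3=13 $r4=7 $r5=14 $r6=7
PC=1  add  $r6, $r4, $r3     | $r0=0 $r1=21 $r2=9 $r3=13 $r4=7 $r5=14 $r6=20
PC=2  add  $r2, $r1, $r4     | $r0=0 $r1=21 $r2=28 $r3=13 $r4=7 $r5=14 $r6=20
PC=3  bne  $r5, $r4, L6      | $r0=0 $r1=21 $r2=28 $r3=13 $r4=7 $r5=14 $r6=20  [TAKEN]
PC=4  ori   $r4, $r1, 5      | $r0=0 $r1=21 $r2=28 $r3=13 $r4=21 $r5=14 $r6=20
PC=6  add  $r6, $r2, $r6     | $r0=0 $r1=21 $r2=28 $r3=13 $r4=21 $r5=14 $r6=48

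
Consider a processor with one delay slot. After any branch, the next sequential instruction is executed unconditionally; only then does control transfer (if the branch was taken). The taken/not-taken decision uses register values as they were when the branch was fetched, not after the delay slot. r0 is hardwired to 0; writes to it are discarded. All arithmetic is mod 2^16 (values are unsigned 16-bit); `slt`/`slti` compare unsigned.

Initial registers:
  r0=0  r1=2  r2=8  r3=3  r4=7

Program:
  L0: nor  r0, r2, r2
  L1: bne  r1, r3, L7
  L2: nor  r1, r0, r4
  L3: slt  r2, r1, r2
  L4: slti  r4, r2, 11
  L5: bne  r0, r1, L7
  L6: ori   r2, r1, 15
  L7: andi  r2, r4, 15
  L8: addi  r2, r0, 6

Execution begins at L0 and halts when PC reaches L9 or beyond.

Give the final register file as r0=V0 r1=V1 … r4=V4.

  step pc=0: nor  r0, r2, r2  regs=(0,2,8,3,7)
  step pc=1: bne  r1, r3, L7  cond=T  regs=(0,2,8,3,7)
  step pc=2: nor  r1, r0, r4  regs=(0,65528,8,3,7)
  step pc=7: andi  r2, r4, 15  regs=(0,65528,7,3,7)
  step pc=8: addi  r2, r0, 6  regs=(0,65528,6,3,7)

r0=0 r1=65528 r2=6 r3=3 r4=7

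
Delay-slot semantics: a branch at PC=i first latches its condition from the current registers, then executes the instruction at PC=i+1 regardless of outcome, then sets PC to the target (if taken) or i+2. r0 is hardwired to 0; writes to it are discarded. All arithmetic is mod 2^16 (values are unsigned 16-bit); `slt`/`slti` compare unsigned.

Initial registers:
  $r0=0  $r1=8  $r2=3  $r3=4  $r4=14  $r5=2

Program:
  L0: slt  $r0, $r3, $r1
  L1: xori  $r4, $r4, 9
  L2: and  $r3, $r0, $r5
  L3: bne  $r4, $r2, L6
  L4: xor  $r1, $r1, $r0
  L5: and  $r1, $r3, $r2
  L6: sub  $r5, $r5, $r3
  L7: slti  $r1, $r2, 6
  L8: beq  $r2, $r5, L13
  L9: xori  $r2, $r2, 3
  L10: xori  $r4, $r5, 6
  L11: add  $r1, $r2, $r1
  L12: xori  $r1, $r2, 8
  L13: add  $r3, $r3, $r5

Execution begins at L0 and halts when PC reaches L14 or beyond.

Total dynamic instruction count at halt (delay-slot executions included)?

#0 slt  $r0, $r3, $r1 ; 0/8/3/4/14/2
#1 xori  $r4, $r4, 9 ; 0/8/3/4/7/2
#2 and  $r3, $r0, $r5 ; 0/8/3/0/7/2
#3 bne  $r4, $r2, L6 ; 0/8/3/0/7/2 ; →target
#4 xor  $r1, $r1, $r0 ; 0/8/3/0/7/2
#6 sub  $r5, $r5, $r3 ; 0/8/3/0/7/2
#7 slti  $r1, $r2, 6 ; 0/1/3/0/7/2
#8 beq  $r2, $r5, L13 ; 0/1/3/0/7/2 ; →fallthru
#9 xori  $r2, $r2, 3 ; 0/1/0/0/7/2
#10 xori  $r4, $r5, 6 ; 0/1/0/0/4/2
#11 add  $r1, $r2, $r1 ; 0/1/0/0/4/2
#12 xori  $r1, $r2, 8 ; 0/8/0/0/4/2
#13 add  $r3, $r3, $r5 ; 0/8/0/2/4/2

13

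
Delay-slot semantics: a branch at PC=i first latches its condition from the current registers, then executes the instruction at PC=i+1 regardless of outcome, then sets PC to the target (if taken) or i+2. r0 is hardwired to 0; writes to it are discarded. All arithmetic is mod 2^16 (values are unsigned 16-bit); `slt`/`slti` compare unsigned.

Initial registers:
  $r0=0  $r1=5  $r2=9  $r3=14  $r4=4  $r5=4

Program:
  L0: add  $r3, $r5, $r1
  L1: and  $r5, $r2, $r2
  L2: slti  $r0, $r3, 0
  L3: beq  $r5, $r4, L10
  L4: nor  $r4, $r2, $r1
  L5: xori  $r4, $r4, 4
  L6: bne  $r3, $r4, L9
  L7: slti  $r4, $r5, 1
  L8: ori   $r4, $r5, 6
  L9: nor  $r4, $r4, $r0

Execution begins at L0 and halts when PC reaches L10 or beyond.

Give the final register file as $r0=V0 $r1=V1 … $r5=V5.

#0 add  $r3, $r5, $r1 ; 0/5/9/9/4/4
#1 and  $r5, $r2, $r2 ; 0/5/9/9/4/9
#2 slti  $r0, $r3, 0 ; 0/5/9/9/4/9
#3 beq  $r5, $r4, L10 ; 0/5/9/9/4/9 ; →fallthru
#4 nor  $r4, $r2, $r1 ; 0/5/9/9/65522/9
#5 xori  $r4, $r4, 4 ; 0/5/9/9/65526/9
#6 bne  $r3, $r4, L9 ; 0/5/9/9/65526/9 ; →target
#7 slti  $r4, $r5, 1 ; 0/5/9/9/0/9
#9 nor  $r4, $r4, $r0 ; 0/5/9/9/65535/9

$r0=0 $r1=5 $r2=9 $r3=9 $r4=65535 $r5=9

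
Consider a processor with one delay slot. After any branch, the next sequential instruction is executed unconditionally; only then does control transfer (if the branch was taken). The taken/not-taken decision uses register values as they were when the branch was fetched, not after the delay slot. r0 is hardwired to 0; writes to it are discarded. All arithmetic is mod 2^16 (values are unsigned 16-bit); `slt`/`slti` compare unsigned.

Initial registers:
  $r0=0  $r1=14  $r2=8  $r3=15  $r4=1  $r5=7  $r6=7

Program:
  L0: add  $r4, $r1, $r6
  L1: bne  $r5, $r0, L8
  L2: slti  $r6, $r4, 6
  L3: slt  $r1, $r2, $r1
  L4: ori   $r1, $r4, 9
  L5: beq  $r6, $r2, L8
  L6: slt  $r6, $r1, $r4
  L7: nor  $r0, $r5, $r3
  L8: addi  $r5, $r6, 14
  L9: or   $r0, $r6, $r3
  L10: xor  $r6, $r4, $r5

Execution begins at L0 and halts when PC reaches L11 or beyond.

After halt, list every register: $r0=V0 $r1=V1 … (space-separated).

PC=0  add  $r4, $r1, $r6     | $r0=0 $r1=14 $r2=8 $r3=15 $r4=21 $r5=7 $r6=7
PC=1  bne  $r5, $r0, L8      | $r0=0 $r1=14 $r2=8 $r3=15 $r4=21 $r5=7 $r6=7  [TAKEN]
PC=2  slti  $r6, $r4, 6      | $r0=0 $r1=14 $r2=8 $r3=15 $r4=21 $r5=7 $r6=0
PC=8  addi  $r5, $r6, 14     | $r0=0 $r1=14 $r2=8 $r3=15 $r4=21 $r5=14 $r6=0
PC=9  or   $r0, $r6, $r3     | $r0=0 $r1=14 $r2=8 $r3=15 $r4=21 $r5=14 $r6=0
PC=10 xor  $r6, $r4, $r5     | $r0=0 $r1=14 $r2=8 $r3=15 $r4=21 $r5=14 $r6=27

$r0=0 $r1=14 $r2=8 $r3=15 $r4=21 $r5=14 $r6=27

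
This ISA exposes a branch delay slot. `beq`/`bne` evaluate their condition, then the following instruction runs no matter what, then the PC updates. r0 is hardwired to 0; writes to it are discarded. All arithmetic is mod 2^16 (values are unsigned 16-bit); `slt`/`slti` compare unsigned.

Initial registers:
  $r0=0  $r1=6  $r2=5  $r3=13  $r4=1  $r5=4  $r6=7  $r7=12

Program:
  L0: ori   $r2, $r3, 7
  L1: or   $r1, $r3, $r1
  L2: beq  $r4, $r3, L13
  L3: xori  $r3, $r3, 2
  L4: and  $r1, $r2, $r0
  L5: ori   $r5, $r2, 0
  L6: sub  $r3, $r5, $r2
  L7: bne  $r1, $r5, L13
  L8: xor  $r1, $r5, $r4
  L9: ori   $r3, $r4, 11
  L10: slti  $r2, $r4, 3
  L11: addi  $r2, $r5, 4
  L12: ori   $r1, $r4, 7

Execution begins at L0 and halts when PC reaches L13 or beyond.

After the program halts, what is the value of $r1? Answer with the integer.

[0] ori   $r2, $r3, 7  →  {$r0:0, $r1:6, $r2:15, $r3:13, $r4:1, $r5:4, $r6:7, $r7:12}
[1] or   $r1, $r3, $r1  →  {$r0:0, $r1:15, $r2:15, $r3:13, $r4:1, $r5:4, $r6:7, $r7:12}
[2] beq  $r4, $r3, L13  →  {$r0:0, $r1:15, $r2:15, $r3:13, $r4:1, $r5:4, $r6:7, $r7:12}  ⟨branch fallthrough⟩
[3] xori  $r3, $r3, 2  →  {$r0:0, $r1:15, $r2:15, $r3:15, $r4:1, $r5:4, $r6:7, $r7:12}
[4] and  $r1, $r2, $r0  →  {$r0:0, $r1:0, $r2:15, $r3:15, $r4:1, $r5:4, $r6:7, $r7:12}
[5] ori   $r5, $r2, 0  →  {$r0:0, $r1:0, $r2:15, $r3:15, $r4:1, $r5:15, $r6:7, $r7:12}
[6] sub  $r3, $r5, $r2  →  {$r0:0, $r1:0, $r2:15, $r3:0, $r4:1, $r5:15, $r6:7, $r7:12}
[7] bne  $r1, $r5, L13  →  {$r0:0, $r1:0, $r2:15, $r3:0, $r4:1, $r5:15, $r6:7, $r7:12}  ⟨branch taken⟩
[8] xor  $r1, $r5, $r4  →  {$r0:0, $r1:14, $r2:15, $r3:0, $r4:1, $r5:15, $r6:7, $r7:12}

14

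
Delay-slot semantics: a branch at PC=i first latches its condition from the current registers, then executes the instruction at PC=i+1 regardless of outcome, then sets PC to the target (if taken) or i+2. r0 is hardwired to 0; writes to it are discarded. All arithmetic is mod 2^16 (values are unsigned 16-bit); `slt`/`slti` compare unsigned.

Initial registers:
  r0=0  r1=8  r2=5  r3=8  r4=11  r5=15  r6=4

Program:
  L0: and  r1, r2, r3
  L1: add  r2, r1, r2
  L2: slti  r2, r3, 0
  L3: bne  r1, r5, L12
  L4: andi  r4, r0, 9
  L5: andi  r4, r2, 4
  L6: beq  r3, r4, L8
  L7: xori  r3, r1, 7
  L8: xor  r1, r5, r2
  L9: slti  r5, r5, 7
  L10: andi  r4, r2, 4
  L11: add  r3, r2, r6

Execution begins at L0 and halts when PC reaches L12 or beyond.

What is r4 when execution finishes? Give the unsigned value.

#0 and  r1, r2, r3 ; 0/0/5/8/11/15/4
#1 add  r2, r1, r2 ; 0/0/5/8/11/15/4
#2 slti  r2, r3, 0 ; 0/0/0/8/11/15/4
#3 bne  r1, r5, L12 ; 0/0/0/8/11/15/4 ; →target
#4 andi  r4, r0, 9 ; 0/0/0/8/0/15/4

0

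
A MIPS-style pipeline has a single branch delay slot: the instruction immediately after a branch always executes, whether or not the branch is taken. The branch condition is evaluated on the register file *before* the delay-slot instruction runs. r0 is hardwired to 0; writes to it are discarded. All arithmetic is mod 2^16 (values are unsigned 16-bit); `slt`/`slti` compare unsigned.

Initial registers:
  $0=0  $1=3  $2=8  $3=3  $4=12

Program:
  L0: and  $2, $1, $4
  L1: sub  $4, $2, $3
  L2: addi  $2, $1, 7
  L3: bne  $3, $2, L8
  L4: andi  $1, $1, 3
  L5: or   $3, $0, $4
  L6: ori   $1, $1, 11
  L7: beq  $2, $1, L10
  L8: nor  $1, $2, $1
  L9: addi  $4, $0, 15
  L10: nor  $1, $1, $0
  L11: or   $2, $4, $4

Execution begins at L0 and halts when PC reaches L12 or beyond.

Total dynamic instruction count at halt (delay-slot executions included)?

  step pc=0: and  $2, $1, $4  regs=(0,3,0,3,12)
  step pc=1: sub  $4, $2, $3  regs=(0,3,0,3,65533)
  step pc=2: addi  $2, $1, 7  regs=(0,3,10,3,65533)
  step pc=3: bne  $3, $2, L8  cond=T  regs=(0,3,10,3,65533)
  step pc=4: andi  $1, $1, 3  regs=(0,3,10,3,65533)
  step pc=8: nor  $1, $2, $1  regs=(0,65524,10,3,65533)
  step pc=9: addi  $4, $0, 15  regs=(0,65524,10,3,15)
  step pc=10: nor  $1, $1, $0  regs=(0,11,10,3,15)
  step pc=11: or   $2, $4, $4  regs=(0,11,15,3,15)

9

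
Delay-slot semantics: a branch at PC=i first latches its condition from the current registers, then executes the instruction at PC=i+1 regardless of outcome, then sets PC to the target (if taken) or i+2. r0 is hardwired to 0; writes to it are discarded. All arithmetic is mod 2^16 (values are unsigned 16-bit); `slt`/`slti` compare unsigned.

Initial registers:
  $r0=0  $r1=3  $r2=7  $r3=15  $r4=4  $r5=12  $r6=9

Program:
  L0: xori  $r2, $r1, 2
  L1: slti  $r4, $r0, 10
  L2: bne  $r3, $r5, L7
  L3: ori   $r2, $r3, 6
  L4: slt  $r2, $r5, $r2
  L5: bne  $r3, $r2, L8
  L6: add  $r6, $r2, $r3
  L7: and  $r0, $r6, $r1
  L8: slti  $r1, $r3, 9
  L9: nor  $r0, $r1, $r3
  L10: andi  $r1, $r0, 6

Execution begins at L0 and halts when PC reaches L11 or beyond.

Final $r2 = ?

#0 xori  $r2, $r1, 2 ; 0/3/1/15/4/12/9
#1 slti  $r4, $r0, 10 ; 0/3/1/15/1/12/9
#2 bne  $r3, $r5, L7 ; 0/3/1/15/1/12/9 ; →target
#3 ori   $r2, $r3, 6 ; 0/3/15/15/1/12/9
#7 and  $r0, $r6, $r1 ; 0/3/15/15/1/12/9
#8 slti  $r1, $r3, 9 ; 0/0/15/15/1/12/9
#9 nor  $r0, $r1, $r3 ; 0/0/15/15/1/12/9
#10 andi  $r1, $r0, 6 ; 0/0/15/15/1/12/9

15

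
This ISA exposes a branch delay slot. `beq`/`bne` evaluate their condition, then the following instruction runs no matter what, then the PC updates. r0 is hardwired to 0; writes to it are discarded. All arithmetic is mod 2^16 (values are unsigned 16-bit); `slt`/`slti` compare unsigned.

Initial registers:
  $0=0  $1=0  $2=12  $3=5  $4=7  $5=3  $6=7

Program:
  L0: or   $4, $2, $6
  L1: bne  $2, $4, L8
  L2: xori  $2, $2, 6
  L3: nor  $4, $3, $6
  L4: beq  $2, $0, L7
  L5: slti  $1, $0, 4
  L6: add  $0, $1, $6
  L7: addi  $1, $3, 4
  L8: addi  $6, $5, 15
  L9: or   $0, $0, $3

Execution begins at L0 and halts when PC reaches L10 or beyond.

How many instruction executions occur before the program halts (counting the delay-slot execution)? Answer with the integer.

[0] or   $4, $2, $6  →  {$0:0, $1:0, $2:12, $3:5, $4:15, $5:3, $6:7}
[1] bne  $2, $4, L8  →  {$0:0, $1:0, $2:12, $3:5, $4:15, $5:3, $6:7}  ⟨branch taken⟩
[2] xori  $2, $2, 6  →  {$0:0, $1:0, $2:10, $3:5, $4:15, $5:3, $6:7}
[8] addi  $6, $5, 15  →  {$0:0, $1:0, $2:10, $3:5, $4:15, $5:3, $6:18}
[9] or   $0, $0, $3  →  {$0:0, $1:0, $2:10, $3:5, $4:15, $5:3, $6:18}

5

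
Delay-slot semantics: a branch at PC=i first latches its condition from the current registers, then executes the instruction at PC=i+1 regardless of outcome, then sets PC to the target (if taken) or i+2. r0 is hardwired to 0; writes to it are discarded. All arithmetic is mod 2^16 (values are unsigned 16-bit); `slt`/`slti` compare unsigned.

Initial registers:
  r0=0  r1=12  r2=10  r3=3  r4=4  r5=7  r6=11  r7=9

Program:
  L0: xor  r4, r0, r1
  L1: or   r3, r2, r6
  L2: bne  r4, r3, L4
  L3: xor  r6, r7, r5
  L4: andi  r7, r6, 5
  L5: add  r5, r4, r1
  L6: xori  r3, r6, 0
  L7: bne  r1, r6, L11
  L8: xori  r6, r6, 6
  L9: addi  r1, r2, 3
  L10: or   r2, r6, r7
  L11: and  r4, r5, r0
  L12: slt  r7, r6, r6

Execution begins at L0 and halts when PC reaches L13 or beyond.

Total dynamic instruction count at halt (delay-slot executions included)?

11

[0] xor  r4, r0, r1  →  {r0:0, r1:12, r2:10, r3:3, r4:12, r5:7, r6:11, r7:9}
[1] or   r3, r2, r6  →  {r0:0, r1:12, r2:10, r3:11, r4:12, r5:7, r6:11, r7:9}
[2] bne  r4, r3, L4  →  {r0:0, r1:12, r2:10, r3:11, r4:12, r5:7, r6:11, r7:9}  ⟨branch taken⟩
[3] xor  r6, r7, r5  →  {r0:0, r1:12, r2:10, r3:11, r4:12, r5:7, r6:14, r7:9}
[4] andi  r7, r6, 5  →  {r0:0, r1:12, r2:10, r3:11, r4:12, r5:7, r6:14, r7:4}
[5] add  r5, r4, r1  →  {r0:0, r1:12, r2:10, r3:11, r4:12, r5:24, r6:14, r7:4}
[6] xori  r3, r6, 0  →  {r0:0, r1:12, r2:10, r3:14, r4:12, r5:24, r6:14, r7:4}
[7] bne  r1, r6, L11  →  {r0:0, r1:12, r2:10, r3:14, r4:12, r5:24, r6:14, r7:4}  ⟨branch taken⟩
[8] xori  r6, r6, 6  →  {r0:0, r1:12, r2:10, r3:14, r4:12, r5:24, r6:8, r7:4}
[11] and  r4, r5, r0  →  {r0:0, r1:12, r2:10, r3:14, r4:0, r5:24, r6:8, r7:4}
[12] slt  r7, r6, r6  →  {r0:0, r1:12, r2:10, r3:14, r4:0, r5:24, r6:8, r7:0}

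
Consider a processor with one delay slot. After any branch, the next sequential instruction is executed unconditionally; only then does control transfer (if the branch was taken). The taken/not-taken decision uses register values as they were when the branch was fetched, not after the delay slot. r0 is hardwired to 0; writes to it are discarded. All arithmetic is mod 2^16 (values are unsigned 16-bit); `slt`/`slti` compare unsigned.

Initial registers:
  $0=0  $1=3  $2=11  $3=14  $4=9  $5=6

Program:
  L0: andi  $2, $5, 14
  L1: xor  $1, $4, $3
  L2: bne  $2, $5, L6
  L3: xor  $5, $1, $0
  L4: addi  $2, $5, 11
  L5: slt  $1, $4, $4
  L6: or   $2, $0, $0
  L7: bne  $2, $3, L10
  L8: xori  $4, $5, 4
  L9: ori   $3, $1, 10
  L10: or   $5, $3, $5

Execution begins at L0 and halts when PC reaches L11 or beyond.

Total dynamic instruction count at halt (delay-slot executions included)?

10

#0 andi  $2, $5, 14 ; 0/3/6/14/9/6
#1 xor  $1, $4, $3 ; 0/7/6/14/9/6
#2 bne  $2, $5, L6 ; 0/7/6/14/9/6 ; →fallthru
#3 xor  $5, $1, $0 ; 0/7/6/14/9/7
#4 addi  $2, $5, 11 ; 0/7/18/14/9/7
#5 slt  $1, $4, $4 ; 0/0/18/14/9/7
#6 or   $2, $0, $0 ; 0/0/0/14/9/7
#7 bne  $2, $3, L10 ; 0/0/0/14/9/7 ; →target
#8 xori  $4, $5, 4 ; 0/0/0/14/3/7
#10 or   $5, $3, $5 ; 0/0/0/14/3/15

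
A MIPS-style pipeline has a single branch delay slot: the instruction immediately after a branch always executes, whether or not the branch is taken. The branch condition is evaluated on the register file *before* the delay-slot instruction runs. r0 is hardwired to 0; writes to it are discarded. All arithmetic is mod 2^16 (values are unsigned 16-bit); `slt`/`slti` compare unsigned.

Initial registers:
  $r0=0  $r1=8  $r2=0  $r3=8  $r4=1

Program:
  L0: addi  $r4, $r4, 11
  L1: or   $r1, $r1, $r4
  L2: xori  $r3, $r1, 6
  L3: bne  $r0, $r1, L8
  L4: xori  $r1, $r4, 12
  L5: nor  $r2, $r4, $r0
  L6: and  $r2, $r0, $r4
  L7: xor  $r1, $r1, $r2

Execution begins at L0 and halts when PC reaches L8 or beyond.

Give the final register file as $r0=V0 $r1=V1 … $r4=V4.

PC=0  addi  $r4, $r4, 11     | $r0=0 $r1=8 $r2=0 $r3=8 $r4=12
PC=1  or   $r1, $r1, $r4     | $r0=0 $r1=12 $r2=0 $r3=8 $r4=12
PC=2  xori  $r3, $r1, 6      | $r0=0 $r1=12 $r2=0 $r3=10 $r4=12
PC=3  bne  $r0, $r1, L8      | $r0=0 $r1=12 $r2=0 $r3=10 $r4=12  [TAKEN]
PC=4  xori  $r1, $r4, 12     | $r0=0 $r1=0 $r2=0 $r3=10 $r4=12

$r0=0 $r1=0 $r2=0 $r3=10 $r4=12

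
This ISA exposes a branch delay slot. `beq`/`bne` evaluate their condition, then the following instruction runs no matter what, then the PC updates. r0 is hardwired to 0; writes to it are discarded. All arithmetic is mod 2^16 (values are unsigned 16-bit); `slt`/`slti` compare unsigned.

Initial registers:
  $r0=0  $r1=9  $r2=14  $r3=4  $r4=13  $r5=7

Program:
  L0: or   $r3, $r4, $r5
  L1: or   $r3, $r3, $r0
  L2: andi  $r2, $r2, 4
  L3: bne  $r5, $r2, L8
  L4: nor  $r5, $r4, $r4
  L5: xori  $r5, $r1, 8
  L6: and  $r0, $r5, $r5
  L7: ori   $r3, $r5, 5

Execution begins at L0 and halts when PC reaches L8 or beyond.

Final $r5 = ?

  step pc=0: or   $r3, $r4, $r5  regs=(0,9,14,15,13,7)
  step pc=1: or   $r3, $r3, $r0  regs=(0,9,14,15,13,7)
  step pc=2: andi  $r2, $r2, 4  regs=(0,9,4,15,13,7)
  step pc=3: bne  $r5, $r2, L8  cond=T  regs=(0,9,4,15,13,7)
  step pc=4: nor  $r5, $r4, $r4  regs=(0,9,4,15,13,65522)

65522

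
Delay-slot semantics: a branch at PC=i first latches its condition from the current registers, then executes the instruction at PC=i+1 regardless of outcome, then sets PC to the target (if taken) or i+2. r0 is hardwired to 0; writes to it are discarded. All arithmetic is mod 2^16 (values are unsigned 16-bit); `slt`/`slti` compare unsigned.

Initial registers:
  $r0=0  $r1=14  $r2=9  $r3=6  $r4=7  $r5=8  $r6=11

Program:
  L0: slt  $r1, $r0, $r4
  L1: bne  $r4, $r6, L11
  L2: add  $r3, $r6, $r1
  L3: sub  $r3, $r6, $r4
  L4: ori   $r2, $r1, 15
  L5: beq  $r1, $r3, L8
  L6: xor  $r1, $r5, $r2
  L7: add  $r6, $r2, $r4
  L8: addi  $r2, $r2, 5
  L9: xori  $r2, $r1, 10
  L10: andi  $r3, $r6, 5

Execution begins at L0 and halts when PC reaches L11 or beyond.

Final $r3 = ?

12

[0] slt  $r1, $r0, $r4  →  {$r0:0, $r1:1, $r2:9, $r3:6, $r4:7, $r5:8, $r6:11}
[1] bne  $r4, $r6, L11  →  {$r0:0, $r1:1, $r2:9, $r3:6, $r4:7, $r5:8, $r6:11}  ⟨branch taken⟩
[2] add  $r3, $r6, $r1  →  {$r0:0, $r1:1, $r2:9, $r3:12, $r4:7, $r5:8, $r6:11}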